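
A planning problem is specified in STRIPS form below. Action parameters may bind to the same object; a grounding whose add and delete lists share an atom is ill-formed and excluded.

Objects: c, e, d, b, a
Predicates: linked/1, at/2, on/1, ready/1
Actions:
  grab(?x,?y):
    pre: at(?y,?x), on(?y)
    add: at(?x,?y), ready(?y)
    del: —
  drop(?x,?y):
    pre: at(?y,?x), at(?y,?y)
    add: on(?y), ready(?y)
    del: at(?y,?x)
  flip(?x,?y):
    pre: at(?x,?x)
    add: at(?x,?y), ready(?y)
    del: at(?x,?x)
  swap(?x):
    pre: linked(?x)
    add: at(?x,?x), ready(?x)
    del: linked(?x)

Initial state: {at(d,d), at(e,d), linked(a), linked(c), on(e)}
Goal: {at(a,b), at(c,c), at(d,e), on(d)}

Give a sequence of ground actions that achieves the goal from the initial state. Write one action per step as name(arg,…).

grab(d,e); drop(d,d); swap(c); swap(a); flip(a,b)

1. grab(d,e)  →  {at(d,d), at(d,e), at(e,d), linked(a), linked(c), on(e), ready(e)}
2. drop(d,d)  →  {at(d,e), at(e,d), linked(a), linked(c), on(d), on(e), ready(d), ready(e)}
3. swap(c)  →  {at(c,c), at(d,e), at(e,d), linked(a), on(d), on(e), ready(c), ready(d), ready(e)}
4. swap(a)  →  {at(a,a), at(c,c), at(d,e), at(e,d), on(d), on(e), ready(a), ready(c), ready(d), ready(e)}
5. flip(a,b)  →  {at(a,b), at(c,c), at(d,e), at(e,d), on(d), on(e), ready(a), ready(b), ready(c), ready(d), ready(e)}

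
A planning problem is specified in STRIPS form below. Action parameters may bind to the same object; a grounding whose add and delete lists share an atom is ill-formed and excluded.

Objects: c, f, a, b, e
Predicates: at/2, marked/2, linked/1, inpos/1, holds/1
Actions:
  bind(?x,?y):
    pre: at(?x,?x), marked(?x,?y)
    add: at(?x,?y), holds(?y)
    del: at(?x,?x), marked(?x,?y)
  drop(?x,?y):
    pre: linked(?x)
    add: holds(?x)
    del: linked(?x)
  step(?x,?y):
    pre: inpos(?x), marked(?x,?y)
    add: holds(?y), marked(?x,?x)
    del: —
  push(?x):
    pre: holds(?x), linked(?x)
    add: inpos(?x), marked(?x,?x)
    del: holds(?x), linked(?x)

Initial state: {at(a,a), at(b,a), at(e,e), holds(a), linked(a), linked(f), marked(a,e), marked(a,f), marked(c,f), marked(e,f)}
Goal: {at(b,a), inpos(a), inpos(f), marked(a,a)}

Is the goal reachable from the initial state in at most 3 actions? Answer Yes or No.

Yes

1. bind(a,f)  →  {at(a,f), at(b,a), at(e,e), holds(a), holds(f), linked(a), linked(f), marked(a,e), marked(c,f), marked(e,f)}
2. push(f)  →  {at(a,f), at(b,a), at(e,e), holds(a), inpos(f), linked(a), marked(a,e), marked(c,f), marked(e,f), marked(f,f)}
3. push(a)  →  {at(a,f), at(b,a), at(e,e), inpos(a), inpos(f), marked(a,a), marked(a,e), marked(c,f), marked(e,f), marked(f,f)}
optimal plan length = 3; 3 ≤ 3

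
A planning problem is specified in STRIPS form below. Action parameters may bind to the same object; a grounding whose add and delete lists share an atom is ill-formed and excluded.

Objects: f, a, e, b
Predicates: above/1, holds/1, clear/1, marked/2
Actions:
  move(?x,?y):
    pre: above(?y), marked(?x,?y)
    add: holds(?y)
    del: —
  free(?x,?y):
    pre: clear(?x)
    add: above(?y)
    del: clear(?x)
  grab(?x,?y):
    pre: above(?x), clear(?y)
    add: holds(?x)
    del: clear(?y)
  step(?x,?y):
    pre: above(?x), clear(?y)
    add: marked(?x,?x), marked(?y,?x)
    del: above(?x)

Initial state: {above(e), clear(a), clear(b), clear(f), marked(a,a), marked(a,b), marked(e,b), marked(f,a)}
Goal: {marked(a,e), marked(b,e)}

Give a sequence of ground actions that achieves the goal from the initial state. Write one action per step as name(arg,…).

step(e,a); free(f,e); step(e,b)

1. step(e,a)  →  {clear(a), clear(b), clear(f), marked(a,a), marked(a,b), marked(a,e), marked(e,b), marked(e,e), marked(f,a)}
2. free(f,e)  →  {above(e), clear(a), clear(b), marked(a,a), marked(a,b), marked(a,e), marked(e,b), marked(e,e), marked(f,a)}
3. step(e,b)  →  {clear(a), clear(b), marked(a,a), marked(a,b), marked(a,e), marked(b,e), marked(e,b), marked(e,e), marked(f,a)}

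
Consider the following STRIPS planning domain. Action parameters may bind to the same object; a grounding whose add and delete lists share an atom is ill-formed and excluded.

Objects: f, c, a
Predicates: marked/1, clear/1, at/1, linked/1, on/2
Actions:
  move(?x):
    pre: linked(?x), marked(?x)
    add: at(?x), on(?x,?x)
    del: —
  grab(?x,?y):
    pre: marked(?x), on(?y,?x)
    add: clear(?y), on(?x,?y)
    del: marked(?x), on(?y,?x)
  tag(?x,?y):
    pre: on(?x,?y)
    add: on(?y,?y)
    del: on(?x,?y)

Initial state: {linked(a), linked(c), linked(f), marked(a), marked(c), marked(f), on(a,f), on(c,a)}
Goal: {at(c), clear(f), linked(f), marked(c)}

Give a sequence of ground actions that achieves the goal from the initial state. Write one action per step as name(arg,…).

1. move(c)  →  {at(c), linked(a), linked(c), linked(f), marked(a), marked(c), marked(f), on(a,f), on(c,a), on(c,c)}
2. grab(f,a)  →  {at(c), clear(a), linked(a), linked(c), linked(f), marked(a), marked(c), on(c,a), on(c,c), on(f,a)}
3. grab(a,f)  →  {at(c), clear(a), clear(f), linked(a), linked(c), linked(f), marked(c), on(a,f), on(c,a), on(c,c)}

move(c); grab(f,a); grab(a,f)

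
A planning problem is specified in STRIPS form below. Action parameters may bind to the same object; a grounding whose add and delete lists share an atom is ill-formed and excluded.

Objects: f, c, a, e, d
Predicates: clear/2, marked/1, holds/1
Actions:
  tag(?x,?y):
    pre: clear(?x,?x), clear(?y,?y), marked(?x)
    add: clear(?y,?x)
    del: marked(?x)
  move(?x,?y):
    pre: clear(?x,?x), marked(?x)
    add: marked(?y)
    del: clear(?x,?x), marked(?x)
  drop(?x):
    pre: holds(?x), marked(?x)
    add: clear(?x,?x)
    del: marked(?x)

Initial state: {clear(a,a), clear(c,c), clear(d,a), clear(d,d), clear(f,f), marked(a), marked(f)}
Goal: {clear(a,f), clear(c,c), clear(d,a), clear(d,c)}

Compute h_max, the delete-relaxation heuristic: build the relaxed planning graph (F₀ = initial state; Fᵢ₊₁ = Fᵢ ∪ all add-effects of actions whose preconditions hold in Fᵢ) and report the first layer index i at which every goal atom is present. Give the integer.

F0 = init (7 atoms)
F1 = F0 ∪ {clear(a,f), clear(c,a), clear(c,f), clear(d,f), clear(f,a), marked(c), marked(d), marked(e)}  (15 atoms)
F2 = F1 ∪ {clear(a,c), clear(a,d), clear(c,d), clear(d,c), clear(f,c), clear(f,d)}  (21 atoms)
goal ⊆ F2  ⇒  h_max = 2

2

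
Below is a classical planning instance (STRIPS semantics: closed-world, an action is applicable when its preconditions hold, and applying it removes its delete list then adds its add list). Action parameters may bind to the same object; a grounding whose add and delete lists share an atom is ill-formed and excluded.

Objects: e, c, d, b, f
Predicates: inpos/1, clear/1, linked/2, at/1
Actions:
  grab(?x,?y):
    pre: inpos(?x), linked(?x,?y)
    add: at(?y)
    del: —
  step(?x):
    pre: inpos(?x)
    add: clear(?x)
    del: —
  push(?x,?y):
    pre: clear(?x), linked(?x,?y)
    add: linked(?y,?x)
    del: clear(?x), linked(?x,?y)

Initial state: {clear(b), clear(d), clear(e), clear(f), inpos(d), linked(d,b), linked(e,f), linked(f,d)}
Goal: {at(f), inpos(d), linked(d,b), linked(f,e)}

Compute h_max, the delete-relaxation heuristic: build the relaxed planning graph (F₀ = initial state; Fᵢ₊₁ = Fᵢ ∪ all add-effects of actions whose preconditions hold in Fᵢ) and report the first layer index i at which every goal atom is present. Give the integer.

F0 = init (8 atoms)
F1 = F0 ∪ {at(b), linked(b,d), linked(d,f), linked(f,e)}  (12 atoms)
F2 = F1 ∪ {at(f)}  (13 atoms)
goal ⊆ F2  ⇒  h_max = 2

2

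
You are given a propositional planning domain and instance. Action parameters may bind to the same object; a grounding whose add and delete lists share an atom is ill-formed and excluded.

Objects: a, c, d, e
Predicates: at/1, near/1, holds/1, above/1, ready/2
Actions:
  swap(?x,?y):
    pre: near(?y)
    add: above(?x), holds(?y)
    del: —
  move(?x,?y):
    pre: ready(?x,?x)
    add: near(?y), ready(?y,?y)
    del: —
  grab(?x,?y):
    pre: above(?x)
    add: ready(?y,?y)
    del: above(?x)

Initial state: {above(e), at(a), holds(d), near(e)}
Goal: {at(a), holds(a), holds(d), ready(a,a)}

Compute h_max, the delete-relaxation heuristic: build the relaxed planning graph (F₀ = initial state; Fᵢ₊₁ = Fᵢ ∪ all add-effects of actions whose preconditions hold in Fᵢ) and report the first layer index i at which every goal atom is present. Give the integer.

F0 = init (4 atoms)
F1 = F0 ∪ {above(a), above(c), above(d), holds(e), ready(a,a), ready(c,c), ready(d,d), ready(e,e)}  (12 atoms)
F2 = F1 ∪ {near(a), near(c), near(d)}  (15 atoms)
F3 = F2 ∪ {holds(a), holds(c)}  (17 atoms)
goal ⊆ F3  ⇒  h_max = 3

3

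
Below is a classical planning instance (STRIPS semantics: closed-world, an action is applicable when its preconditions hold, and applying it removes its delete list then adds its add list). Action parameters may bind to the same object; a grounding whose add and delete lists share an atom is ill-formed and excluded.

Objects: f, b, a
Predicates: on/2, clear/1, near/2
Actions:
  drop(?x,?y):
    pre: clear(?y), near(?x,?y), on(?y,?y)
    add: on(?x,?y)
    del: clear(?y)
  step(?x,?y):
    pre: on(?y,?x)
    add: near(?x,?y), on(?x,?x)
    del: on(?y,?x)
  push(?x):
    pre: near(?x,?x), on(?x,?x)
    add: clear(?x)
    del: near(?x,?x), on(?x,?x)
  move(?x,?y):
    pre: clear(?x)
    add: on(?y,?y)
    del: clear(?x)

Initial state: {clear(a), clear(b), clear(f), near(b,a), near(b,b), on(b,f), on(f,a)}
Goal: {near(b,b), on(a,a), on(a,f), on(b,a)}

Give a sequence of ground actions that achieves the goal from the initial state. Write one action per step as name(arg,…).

step(f,b); step(a,f); drop(b,a); drop(a,f)

1. step(f,b)  →  {clear(a), clear(b), clear(f), near(b,a), near(b,b), near(f,b), on(f,a), on(f,f)}
2. step(a,f)  →  {clear(a), clear(b), clear(f), near(a,f), near(b,a), near(b,b), near(f,b), on(a,a), on(f,f)}
3. drop(b,a)  →  {clear(b), clear(f), near(a,f), near(b,a), near(b,b), near(f,b), on(a,a), on(b,a), on(f,f)}
4. drop(a,f)  →  {clear(b), near(a,f), near(b,a), near(b,b), near(f,b), on(a,a), on(a,f), on(b,a), on(f,f)}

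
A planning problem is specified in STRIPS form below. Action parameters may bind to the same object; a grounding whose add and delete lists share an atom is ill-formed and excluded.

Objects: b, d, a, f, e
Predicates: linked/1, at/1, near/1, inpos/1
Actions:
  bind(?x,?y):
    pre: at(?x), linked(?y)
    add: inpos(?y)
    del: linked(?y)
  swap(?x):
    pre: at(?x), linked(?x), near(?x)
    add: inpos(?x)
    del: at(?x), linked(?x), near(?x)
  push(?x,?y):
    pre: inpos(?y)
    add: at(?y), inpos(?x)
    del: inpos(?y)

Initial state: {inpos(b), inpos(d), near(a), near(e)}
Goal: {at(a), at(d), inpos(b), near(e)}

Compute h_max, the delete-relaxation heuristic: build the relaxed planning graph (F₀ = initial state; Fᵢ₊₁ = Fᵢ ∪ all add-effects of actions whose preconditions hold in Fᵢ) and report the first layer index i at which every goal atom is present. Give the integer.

2

F0 = init (4 atoms)
F1 = F0 ∪ {at(b), at(d), inpos(a), inpos(e), inpos(f)}  (9 atoms)
F2 = F1 ∪ {at(a), at(e), at(f)}  (12 atoms)
goal ⊆ F2  ⇒  h_max = 2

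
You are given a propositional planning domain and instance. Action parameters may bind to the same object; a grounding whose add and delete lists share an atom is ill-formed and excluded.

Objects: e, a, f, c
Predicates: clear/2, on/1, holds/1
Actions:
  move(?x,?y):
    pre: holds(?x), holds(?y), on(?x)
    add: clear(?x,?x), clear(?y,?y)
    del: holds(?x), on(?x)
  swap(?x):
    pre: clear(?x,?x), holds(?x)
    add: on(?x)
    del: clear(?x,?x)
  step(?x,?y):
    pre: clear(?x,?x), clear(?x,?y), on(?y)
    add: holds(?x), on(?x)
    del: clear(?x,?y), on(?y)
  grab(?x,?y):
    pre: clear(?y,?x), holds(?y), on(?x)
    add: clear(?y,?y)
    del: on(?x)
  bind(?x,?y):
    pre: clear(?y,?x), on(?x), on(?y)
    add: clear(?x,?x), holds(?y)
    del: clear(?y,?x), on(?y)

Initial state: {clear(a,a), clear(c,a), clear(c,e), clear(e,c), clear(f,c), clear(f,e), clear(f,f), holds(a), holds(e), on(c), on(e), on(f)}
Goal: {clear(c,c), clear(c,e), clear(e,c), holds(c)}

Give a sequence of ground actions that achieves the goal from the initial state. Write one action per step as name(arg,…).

swap(a); bind(a,c); move(e,c)

1. swap(a)  →  {clear(c,a), clear(c,e), clear(e,c), clear(f,c), clear(f,e), clear(f,f), holds(a), holds(e), on(a), on(c), on(e), on(f)}
2. bind(a,c)  →  {clear(a,a), clear(c,e), clear(e,c), clear(f,c), clear(f,e), clear(f,f), holds(a), holds(c), holds(e), on(a), on(e), on(f)}
3. move(e,c)  →  {clear(a,a), clear(c,c), clear(c,e), clear(e,c), clear(e,e), clear(f,c), clear(f,e), clear(f,f), holds(a), holds(c), on(a), on(f)}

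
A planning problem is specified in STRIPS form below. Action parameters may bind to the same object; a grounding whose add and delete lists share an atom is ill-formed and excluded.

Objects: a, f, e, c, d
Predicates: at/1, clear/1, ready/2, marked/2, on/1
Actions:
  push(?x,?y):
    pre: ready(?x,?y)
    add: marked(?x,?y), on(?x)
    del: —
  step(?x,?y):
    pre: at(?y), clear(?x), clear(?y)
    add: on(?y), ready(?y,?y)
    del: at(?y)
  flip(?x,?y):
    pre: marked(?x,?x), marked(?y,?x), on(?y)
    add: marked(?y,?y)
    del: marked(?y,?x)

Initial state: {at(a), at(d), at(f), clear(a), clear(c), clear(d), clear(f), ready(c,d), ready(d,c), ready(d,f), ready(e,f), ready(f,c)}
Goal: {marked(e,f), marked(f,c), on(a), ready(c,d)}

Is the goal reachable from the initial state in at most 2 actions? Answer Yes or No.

1. push(f,c)  →  {at(a), at(d), at(f), clear(a), clear(c), clear(d), clear(f), marked(f,c), on(f), ready(c,d), ready(d,c), ready(d,f), ready(e,f), ready(f,c)}
2. push(e,f)  →  {at(a), at(d), at(f), clear(a), clear(c), clear(d), clear(f), marked(e,f), marked(f,c), on(e), on(f), ready(c,d), ready(d,c), ready(d,f), ready(e,f), ready(f,c)}
3. step(a,a)  →  {at(d), at(f), clear(a), clear(c), clear(d), clear(f), marked(e,f), marked(f,c), on(a), on(e), on(f), ready(a,a), ready(c,d), ready(d,c), ready(d,f), ready(e,f), ready(f,c)}
optimal plan length = 3; 3 > 2

No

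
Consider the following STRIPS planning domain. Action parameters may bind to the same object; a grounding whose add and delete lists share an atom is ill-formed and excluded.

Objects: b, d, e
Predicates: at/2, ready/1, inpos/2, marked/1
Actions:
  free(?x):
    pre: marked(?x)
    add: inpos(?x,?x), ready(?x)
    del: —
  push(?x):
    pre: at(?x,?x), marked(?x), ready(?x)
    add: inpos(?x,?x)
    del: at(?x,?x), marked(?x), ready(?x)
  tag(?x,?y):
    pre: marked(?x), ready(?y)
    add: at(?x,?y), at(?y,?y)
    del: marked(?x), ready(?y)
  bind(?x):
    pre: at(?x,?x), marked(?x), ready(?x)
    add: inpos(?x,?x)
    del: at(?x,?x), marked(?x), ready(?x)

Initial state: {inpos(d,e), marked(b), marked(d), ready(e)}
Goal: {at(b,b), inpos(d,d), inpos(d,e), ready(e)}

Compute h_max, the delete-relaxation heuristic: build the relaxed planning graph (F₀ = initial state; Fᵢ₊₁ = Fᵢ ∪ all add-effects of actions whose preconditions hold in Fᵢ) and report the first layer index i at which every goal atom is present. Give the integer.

F0 = init (4 atoms)
F1 = F0 ∪ {at(b,e), at(d,e), at(e,e), inpos(b,b), inpos(d,d), ready(b), ready(d)}  (11 atoms)
F2 = F1 ∪ {at(b,b), at(b,d), at(d,b), at(d,d)}  (15 atoms)
goal ⊆ F2  ⇒  h_max = 2

2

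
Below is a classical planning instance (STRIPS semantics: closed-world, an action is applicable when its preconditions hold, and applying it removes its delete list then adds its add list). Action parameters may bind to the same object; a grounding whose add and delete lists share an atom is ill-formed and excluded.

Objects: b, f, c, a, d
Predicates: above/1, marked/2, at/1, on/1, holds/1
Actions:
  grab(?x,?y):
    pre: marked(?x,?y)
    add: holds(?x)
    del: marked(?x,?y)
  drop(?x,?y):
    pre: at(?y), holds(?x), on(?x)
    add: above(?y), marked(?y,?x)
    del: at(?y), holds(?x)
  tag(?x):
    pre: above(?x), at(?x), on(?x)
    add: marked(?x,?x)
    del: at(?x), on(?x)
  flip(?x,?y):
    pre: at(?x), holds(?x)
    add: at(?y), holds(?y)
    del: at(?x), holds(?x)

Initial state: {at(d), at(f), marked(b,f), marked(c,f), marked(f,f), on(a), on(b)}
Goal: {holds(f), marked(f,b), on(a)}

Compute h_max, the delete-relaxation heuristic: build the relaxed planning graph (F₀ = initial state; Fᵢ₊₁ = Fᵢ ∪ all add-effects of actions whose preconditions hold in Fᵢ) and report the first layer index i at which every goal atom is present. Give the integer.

F0 = init (7 atoms)
F1 = F0 ∪ {holds(b), holds(c), holds(f)}  (10 atoms)
F2 = F1 ∪ {above(d), above(f), at(a), at(b), at(c), holds(a), holds(d), marked(d,b), marked(f,b)}  (19 atoms)
goal ⊆ F2  ⇒  h_max = 2

2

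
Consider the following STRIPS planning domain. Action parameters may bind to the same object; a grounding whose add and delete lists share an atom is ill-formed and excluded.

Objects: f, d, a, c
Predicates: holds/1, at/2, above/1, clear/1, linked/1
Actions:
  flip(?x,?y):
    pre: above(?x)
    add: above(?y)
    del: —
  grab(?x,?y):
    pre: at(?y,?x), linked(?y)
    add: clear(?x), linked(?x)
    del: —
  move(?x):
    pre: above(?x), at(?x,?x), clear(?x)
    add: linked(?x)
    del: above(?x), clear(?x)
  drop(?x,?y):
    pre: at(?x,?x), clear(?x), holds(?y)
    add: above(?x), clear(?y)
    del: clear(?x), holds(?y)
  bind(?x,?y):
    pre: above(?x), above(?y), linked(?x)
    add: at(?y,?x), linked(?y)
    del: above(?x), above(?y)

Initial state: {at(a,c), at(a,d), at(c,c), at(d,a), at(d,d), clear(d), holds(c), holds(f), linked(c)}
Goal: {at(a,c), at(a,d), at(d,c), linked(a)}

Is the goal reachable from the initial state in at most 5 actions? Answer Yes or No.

Yes

1. drop(d,f)  →  {above(d), at(a,c), at(a,d), at(c,c), at(d,a), at(d,d), clear(f), holds(c), linked(c)}
2. flip(d,c)  →  {above(c), above(d), at(a,c), at(a,d), at(c,c), at(d,a), at(d,d), clear(f), holds(c), linked(c)}
3. bind(c,d)  →  {at(a,c), at(a,d), at(c,c), at(d,a), at(d,c), at(d,d), clear(f), holds(c), linked(c), linked(d)}
4. grab(a,d)  →  {at(a,c), at(a,d), at(c,c), at(d,a), at(d,c), at(d,d), clear(a), clear(f), holds(c), linked(a), linked(c), linked(d)}
optimal plan length = 4; 4 ≤ 5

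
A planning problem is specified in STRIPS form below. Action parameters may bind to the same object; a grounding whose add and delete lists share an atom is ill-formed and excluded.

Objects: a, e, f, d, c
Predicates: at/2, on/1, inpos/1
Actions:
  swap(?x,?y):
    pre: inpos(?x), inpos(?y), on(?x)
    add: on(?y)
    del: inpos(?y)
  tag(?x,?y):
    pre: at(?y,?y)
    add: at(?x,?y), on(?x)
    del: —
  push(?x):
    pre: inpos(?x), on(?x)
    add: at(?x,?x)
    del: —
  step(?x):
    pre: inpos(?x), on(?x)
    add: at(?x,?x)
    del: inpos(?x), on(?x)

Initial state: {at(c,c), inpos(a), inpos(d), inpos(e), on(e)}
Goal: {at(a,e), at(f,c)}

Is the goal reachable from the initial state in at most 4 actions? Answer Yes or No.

1. tag(f,c)  →  {at(c,c), at(f,c), inpos(a), inpos(d), inpos(e), on(e), on(f)}
2. push(e)  →  {at(c,c), at(e,e), at(f,c), inpos(a), inpos(d), inpos(e), on(e), on(f)}
3. tag(a,e)  →  {at(a,e), at(c,c), at(e,e), at(f,c), inpos(a), inpos(d), inpos(e), on(a), on(e), on(f)}
optimal plan length = 3; 3 ≤ 4

Yes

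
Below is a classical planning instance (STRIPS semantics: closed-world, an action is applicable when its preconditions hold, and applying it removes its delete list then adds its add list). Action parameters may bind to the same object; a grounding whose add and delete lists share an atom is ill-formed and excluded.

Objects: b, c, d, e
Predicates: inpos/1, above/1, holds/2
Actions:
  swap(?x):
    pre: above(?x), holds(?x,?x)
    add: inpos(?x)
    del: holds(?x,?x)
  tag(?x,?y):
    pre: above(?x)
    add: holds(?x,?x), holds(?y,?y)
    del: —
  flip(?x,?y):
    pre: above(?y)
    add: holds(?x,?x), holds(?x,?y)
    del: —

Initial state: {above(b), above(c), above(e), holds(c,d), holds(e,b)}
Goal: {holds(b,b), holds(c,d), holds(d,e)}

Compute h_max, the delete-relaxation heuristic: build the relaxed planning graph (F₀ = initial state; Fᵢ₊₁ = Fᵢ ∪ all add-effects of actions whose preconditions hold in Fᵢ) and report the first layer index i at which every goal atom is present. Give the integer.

1

F0 = init (5 atoms)
F1 = F0 ∪ {holds(b,b), holds(b,c), holds(b,e), holds(c,b), holds(c,c), holds(c,e), holds(d,b), holds(d,c), holds(d,d), holds(d,e), holds(e,c), holds(e,e)}  (17 atoms)
goal ⊆ F1  ⇒  h_max = 1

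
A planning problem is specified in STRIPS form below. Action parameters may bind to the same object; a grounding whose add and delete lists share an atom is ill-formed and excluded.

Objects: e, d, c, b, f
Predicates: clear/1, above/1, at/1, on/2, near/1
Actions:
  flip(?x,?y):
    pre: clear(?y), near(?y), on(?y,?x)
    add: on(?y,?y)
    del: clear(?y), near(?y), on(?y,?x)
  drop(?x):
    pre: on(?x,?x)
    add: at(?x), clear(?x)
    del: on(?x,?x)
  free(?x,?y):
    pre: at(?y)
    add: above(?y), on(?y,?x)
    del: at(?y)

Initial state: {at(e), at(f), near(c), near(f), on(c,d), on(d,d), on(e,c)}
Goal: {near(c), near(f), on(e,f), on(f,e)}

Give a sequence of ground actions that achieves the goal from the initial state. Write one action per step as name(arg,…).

free(e,f); free(f,e)

1. free(e,f)  →  {above(f), at(e), near(c), near(f), on(c,d), on(d,d), on(e,c), on(f,e)}
2. free(f,e)  →  {above(e), above(f), near(c), near(f), on(c,d), on(d,d), on(e,c), on(e,f), on(f,e)}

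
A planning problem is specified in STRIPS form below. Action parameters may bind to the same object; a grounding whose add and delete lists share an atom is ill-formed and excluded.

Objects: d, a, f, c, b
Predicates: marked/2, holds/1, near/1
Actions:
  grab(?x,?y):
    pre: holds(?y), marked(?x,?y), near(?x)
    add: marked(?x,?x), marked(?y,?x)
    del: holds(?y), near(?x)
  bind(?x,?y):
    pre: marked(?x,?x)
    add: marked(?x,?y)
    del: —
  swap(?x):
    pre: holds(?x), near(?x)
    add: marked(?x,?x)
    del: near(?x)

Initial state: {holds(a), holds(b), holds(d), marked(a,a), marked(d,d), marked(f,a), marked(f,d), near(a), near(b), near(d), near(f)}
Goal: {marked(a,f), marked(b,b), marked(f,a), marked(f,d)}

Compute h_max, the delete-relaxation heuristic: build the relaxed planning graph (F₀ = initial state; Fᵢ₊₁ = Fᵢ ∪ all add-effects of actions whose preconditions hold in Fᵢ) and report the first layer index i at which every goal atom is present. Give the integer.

1

F0 = init (11 atoms)
F1 = F0 ∪ {marked(a,b), marked(a,c), marked(a,d), marked(a,f), marked(b,b), marked(d,a), marked(d,b), marked(d,c), marked(d,f), marked(f,f)}  (21 atoms)
goal ⊆ F1  ⇒  h_max = 1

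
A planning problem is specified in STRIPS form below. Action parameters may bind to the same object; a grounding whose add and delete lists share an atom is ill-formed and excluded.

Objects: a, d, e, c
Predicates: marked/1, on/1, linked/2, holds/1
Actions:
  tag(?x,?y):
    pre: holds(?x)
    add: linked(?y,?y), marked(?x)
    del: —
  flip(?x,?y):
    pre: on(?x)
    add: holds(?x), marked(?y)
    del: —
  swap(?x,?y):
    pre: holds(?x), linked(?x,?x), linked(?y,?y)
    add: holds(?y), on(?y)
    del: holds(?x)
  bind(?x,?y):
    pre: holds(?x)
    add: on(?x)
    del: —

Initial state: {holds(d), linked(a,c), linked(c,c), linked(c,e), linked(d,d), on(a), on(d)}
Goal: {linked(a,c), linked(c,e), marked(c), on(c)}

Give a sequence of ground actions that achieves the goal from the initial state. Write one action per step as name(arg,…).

1. flip(a,c)  →  {holds(a), holds(d), linked(a,c), linked(c,c), linked(c,e), linked(d,d), marked(c), on(a), on(d)}
2. swap(d,c)  →  {holds(a), holds(c), linked(a,c), linked(c,c), linked(c,e), linked(d,d), marked(c), on(a), on(c), on(d)}

flip(a,c); swap(d,c)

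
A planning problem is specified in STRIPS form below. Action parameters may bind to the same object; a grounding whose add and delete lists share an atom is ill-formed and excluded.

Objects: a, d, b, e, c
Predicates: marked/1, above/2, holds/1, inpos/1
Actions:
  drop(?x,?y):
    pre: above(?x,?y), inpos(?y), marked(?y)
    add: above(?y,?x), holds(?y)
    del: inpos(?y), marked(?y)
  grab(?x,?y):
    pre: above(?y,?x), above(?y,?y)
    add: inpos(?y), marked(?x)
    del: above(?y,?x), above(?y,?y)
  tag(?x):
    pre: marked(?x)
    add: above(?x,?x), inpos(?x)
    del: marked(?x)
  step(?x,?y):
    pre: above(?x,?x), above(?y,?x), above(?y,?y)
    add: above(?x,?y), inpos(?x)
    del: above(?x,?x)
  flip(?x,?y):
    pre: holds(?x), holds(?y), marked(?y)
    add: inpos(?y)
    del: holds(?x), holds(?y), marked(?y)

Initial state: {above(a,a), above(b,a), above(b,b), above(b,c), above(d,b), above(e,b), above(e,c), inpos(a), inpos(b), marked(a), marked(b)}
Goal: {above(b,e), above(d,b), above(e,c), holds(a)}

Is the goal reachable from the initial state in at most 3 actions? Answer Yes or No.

1. drop(a,a)  →  {above(a,a), above(b,a), above(b,b), above(b,c), above(d,b), above(e,b), above(e,c), holds(a), inpos(b), marked(b)}
2. drop(e,b)  →  {above(a,a), above(b,a), above(b,b), above(b,c), above(b,e), above(d,b), above(e,b), above(e,c), holds(a), holds(b)}
optimal plan length = 2; 2 ≤ 3

Yes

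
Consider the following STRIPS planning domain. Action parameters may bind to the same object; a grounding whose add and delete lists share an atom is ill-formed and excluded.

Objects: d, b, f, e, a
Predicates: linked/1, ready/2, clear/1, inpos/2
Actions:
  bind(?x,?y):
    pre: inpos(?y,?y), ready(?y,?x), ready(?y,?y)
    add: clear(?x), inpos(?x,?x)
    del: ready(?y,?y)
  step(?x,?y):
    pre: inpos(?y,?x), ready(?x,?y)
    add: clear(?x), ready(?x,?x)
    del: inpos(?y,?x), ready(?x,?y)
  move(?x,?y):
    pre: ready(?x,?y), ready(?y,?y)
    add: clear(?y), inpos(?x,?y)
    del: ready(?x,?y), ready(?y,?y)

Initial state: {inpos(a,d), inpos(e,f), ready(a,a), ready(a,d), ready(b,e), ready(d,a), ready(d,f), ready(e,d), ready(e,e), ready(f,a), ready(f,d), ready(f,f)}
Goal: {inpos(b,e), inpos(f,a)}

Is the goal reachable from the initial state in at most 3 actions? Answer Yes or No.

Yes

1. move(b,e)  →  {clear(e), inpos(a,d), inpos(b,e), inpos(e,f), ready(a,a), ready(a,d), ready(d,a), ready(d,f), ready(e,d), ready(f,a), ready(f,d), ready(f,f)}
2. move(f,a)  →  {clear(a), clear(e), inpos(a,d), inpos(b,e), inpos(e,f), inpos(f,a), ready(a,d), ready(d,a), ready(d,f), ready(e,d), ready(f,d), ready(f,f)}
optimal plan length = 2; 2 ≤ 3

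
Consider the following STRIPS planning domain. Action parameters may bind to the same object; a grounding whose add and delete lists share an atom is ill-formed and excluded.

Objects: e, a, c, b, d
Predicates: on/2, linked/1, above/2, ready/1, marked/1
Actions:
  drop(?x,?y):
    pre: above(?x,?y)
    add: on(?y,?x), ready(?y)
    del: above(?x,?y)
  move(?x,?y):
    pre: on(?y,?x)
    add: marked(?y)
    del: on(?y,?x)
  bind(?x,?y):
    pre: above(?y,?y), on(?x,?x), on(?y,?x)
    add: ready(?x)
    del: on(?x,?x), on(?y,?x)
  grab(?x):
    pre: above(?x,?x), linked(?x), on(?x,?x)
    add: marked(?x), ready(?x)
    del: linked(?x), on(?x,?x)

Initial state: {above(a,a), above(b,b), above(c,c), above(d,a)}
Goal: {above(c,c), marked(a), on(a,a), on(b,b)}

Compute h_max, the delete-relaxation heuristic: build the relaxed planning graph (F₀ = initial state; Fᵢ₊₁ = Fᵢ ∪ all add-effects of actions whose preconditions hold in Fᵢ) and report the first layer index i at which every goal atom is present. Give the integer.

2

F0 = init (4 atoms)
F1 = F0 ∪ {on(a,a), on(a,d), on(b,b), on(c,c), ready(a), ready(b), ready(c)}  (11 atoms)
F2 = F1 ∪ {marked(a), marked(b), marked(c)}  (14 atoms)
goal ⊆ F2  ⇒  h_max = 2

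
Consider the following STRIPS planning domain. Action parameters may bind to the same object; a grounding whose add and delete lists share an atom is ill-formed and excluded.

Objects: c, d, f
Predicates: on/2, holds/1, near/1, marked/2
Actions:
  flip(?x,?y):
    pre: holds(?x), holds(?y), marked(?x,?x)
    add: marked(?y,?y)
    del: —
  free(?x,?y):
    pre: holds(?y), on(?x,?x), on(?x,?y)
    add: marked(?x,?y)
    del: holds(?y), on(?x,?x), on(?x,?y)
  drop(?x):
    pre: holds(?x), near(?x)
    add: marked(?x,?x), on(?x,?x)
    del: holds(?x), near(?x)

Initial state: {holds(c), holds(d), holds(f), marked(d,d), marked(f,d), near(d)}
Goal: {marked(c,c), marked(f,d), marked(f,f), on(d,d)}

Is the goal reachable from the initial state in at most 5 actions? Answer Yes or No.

Yes

1. flip(d,c)  →  {holds(c), holds(d), holds(f), marked(c,c), marked(d,d), marked(f,d), near(d)}
2. flip(c,f)  →  {holds(c), holds(d), holds(f), marked(c,c), marked(d,d), marked(f,d), marked(f,f), near(d)}
3. drop(d)  →  {holds(c), holds(f), marked(c,c), marked(d,d), marked(f,d), marked(f,f), on(d,d)}
optimal plan length = 3; 3 ≤ 5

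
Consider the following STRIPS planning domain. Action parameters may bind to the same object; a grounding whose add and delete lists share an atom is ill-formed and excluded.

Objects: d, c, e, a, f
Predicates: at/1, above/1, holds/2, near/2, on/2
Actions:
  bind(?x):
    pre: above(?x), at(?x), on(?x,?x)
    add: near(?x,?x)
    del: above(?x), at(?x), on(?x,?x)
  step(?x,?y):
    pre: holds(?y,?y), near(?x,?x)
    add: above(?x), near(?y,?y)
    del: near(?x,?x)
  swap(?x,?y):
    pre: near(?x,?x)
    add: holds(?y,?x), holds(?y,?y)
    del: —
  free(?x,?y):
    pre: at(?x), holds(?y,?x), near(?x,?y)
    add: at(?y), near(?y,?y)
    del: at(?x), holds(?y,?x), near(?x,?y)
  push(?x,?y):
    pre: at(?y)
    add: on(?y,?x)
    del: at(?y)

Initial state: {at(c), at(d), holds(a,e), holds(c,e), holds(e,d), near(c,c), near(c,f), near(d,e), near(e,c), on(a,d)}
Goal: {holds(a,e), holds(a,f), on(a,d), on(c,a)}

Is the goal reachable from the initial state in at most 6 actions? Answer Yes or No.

1. swap(c,f)  →  {at(c), at(d), holds(a,e), holds(c,e), holds(e,d), holds(f,c), holds(f,f), near(c,c), near(c,f), near(d,e), near(e,c), on(a,d)}
2. step(c,f)  →  {above(c), at(c), at(d), holds(a,e), holds(c,e), holds(e,d), holds(f,c), holds(f,f), near(c,f), near(d,e), near(e,c), near(f,f), on(a,d)}
3. swap(f,a)  →  {above(c), at(c), at(d), holds(a,a), holds(a,e), holds(a,f), holds(c,e), holds(e,d), holds(f,c), holds(f,f), near(c,f), near(d,e), near(e,c), near(f,f), on(a,d)}
4. push(a,c)  →  {above(c), at(d), holds(a,a), holds(a,e), holds(a,f), holds(c,e), holds(e,d), holds(f,c), holds(f,f), near(c,f), near(d,e), near(e,c), near(f,f), on(a,d), on(c,a)}
optimal plan length = 4; 4 ≤ 6

Yes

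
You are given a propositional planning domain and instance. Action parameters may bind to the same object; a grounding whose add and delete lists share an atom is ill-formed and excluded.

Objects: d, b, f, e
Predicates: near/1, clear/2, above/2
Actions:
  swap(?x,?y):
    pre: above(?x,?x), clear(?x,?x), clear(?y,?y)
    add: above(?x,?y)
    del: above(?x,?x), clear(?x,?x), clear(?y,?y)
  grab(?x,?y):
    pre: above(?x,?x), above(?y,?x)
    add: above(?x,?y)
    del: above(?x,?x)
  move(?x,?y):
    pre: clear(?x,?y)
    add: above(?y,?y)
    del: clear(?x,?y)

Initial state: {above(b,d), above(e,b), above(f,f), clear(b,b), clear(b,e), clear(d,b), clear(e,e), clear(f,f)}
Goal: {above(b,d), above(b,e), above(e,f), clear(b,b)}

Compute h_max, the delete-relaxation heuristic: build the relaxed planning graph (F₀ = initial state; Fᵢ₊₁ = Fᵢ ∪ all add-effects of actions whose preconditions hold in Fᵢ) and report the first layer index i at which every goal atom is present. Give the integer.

F0 = init (8 atoms)
F1 = F0 ∪ {above(b,b), above(e,e), above(f,b), above(f,e)}  (12 atoms)
F2 = F1 ∪ {above(b,e), above(b,f), above(e,f)}  (15 atoms)
goal ⊆ F2  ⇒  h_max = 2

2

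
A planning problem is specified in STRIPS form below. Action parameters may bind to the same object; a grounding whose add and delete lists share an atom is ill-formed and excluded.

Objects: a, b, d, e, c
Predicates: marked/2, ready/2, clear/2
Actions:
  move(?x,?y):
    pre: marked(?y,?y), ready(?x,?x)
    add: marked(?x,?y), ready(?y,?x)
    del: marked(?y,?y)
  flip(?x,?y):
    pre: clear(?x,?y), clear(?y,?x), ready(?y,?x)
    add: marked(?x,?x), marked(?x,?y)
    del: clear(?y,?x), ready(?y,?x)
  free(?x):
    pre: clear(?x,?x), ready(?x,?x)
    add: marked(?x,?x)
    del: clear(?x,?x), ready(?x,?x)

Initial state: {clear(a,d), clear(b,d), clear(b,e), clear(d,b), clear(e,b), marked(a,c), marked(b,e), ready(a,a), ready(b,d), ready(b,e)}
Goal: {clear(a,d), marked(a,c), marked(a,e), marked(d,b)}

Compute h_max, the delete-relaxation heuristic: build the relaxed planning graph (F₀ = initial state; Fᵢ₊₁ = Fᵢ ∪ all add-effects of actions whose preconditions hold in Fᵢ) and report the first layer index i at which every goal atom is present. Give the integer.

2

F0 = init (10 atoms)
F1 = F0 ∪ {marked(d,b), marked(d,d), marked(e,b), marked(e,e)}  (14 atoms)
F2 = F1 ∪ {marked(a,d), marked(a,e), ready(d,a), ready(e,a)}  (18 atoms)
goal ⊆ F2  ⇒  h_max = 2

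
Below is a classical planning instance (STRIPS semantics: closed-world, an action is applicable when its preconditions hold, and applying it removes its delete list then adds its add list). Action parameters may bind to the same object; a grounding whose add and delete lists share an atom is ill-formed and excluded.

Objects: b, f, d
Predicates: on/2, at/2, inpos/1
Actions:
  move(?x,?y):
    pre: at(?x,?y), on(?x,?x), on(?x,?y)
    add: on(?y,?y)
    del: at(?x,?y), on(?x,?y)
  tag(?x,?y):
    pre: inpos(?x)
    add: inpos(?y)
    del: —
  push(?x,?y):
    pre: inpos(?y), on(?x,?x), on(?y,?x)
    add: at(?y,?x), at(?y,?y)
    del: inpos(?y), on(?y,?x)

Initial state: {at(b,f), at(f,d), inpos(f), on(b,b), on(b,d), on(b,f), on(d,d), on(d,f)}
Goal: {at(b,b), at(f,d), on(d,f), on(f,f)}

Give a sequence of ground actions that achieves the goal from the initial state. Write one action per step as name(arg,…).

move(b,f); tag(f,b); push(b,b)

1. move(b,f)  →  {at(f,d), inpos(f), on(b,b), on(b,d), on(d,d), on(d,f), on(f,f)}
2. tag(f,b)  →  {at(f,d), inpos(b), inpos(f), on(b,b), on(b,d), on(d,d), on(d,f), on(f,f)}
3. push(b,b)  →  {at(b,b), at(f,d), inpos(f), on(b,d), on(d,d), on(d,f), on(f,f)}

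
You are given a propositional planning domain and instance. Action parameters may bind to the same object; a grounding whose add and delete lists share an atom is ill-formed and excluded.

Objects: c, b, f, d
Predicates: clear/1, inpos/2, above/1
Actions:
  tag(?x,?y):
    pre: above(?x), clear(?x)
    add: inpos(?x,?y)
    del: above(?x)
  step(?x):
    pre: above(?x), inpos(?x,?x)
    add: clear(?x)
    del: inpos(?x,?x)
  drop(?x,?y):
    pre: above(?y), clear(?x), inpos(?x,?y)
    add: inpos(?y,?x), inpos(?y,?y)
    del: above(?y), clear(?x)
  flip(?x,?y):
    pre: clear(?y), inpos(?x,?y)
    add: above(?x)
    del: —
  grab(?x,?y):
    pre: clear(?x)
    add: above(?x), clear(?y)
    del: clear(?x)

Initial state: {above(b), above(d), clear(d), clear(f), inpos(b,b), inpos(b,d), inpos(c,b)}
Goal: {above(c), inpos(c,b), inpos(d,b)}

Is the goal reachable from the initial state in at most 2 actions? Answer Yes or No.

1. tag(d,b)  →  {above(b), clear(d), clear(f), inpos(b,b), inpos(b,d), inpos(c,b), inpos(d,b)}
2. step(b)  →  {above(b), clear(b), clear(d), clear(f), inpos(b,d), inpos(c,b), inpos(d,b)}
3. flip(c,b)  →  {above(b), above(c), clear(b), clear(d), clear(f), inpos(b,d), inpos(c,b), inpos(d,b)}
optimal plan length = 3; 3 > 2

No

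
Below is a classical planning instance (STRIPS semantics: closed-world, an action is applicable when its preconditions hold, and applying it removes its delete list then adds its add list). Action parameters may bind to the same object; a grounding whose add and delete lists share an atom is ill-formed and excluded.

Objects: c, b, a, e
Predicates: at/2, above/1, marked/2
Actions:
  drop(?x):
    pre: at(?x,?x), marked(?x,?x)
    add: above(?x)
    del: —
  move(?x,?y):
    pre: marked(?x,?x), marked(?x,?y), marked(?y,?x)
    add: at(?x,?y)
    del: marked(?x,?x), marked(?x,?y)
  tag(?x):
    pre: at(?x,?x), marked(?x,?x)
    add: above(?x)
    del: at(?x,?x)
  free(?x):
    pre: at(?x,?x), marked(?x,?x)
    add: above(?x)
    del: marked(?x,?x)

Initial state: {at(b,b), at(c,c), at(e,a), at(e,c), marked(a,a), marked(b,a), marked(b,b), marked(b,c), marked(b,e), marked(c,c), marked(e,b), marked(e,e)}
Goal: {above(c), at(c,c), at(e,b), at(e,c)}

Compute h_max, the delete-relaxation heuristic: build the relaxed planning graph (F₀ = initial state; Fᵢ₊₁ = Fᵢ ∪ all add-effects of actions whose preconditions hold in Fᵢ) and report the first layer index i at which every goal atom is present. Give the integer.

F0 = init (12 atoms)
F1 = F0 ∪ {above(b), above(c), at(a,a), at(b,e), at(e,b), at(e,e)}  (18 atoms)
goal ⊆ F1  ⇒  h_max = 1

1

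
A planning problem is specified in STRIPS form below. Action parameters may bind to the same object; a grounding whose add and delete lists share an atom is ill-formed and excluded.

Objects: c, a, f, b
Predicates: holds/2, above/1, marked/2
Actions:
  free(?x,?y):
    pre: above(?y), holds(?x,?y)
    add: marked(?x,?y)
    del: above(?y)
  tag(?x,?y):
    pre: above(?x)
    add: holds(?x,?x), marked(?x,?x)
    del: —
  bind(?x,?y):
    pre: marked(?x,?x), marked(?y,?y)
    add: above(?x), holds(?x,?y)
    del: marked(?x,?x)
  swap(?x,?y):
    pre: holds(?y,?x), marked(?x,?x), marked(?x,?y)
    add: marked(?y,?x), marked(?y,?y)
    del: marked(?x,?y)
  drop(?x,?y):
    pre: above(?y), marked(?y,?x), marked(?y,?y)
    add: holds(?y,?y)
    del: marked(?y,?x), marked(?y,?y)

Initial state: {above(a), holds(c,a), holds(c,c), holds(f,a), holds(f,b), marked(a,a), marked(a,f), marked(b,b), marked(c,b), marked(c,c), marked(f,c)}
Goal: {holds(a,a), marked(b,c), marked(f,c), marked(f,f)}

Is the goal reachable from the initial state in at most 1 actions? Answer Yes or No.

No

1. tag(a,c)  →  {above(a), holds(a,a), holds(c,a), holds(c,c), holds(f,a), holds(f,b), marked(a,a), marked(a,f), marked(b,b), marked(c,b), marked(c,c), marked(f,c)}
2. bind(b,c)  →  {above(a), above(b), holds(a,a), holds(b,c), holds(c,a), holds(c,c), holds(f,a), holds(f,b), marked(a,a), marked(a,f), marked(c,b), marked(c,c), marked(f,c)}
3. swap(c,b)  →  {above(a), above(b), holds(a,a), holds(b,c), holds(c,a), holds(c,c), holds(f,a), holds(f,b), marked(a,a), marked(a,f), marked(b,b), marked(b,c), marked(c,c), marked(f,c)}
4. swap(a,f)  →  {above(a), above(b), holds(a,a), holds(b,c), holds(c,a), holds(c,c), holds(f,a), holds(f,b), marked(a,a), marked(b,b), marked(b,c), marked(c,c), marked(f,a), marked(f,c), marked(f,f)}
optimal plan length = 4; 4 > 1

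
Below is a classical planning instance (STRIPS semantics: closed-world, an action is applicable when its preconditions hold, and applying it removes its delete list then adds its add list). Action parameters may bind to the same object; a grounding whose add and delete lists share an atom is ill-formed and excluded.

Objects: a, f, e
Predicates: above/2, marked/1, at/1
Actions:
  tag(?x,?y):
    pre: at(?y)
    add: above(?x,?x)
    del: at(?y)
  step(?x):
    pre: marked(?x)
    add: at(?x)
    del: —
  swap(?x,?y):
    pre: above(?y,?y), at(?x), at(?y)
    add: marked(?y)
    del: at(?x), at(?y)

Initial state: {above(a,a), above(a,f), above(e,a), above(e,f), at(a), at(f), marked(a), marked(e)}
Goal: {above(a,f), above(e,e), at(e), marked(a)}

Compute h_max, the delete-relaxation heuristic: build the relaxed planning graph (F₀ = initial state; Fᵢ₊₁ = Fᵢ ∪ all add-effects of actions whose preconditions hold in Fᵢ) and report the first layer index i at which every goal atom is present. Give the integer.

1

F0 = init (8 atoms)
F1 = F0 ∪ {above(e,e), above(f,f), at(e)}  (11 atoms)
goal ⊆ F1  ⇒  h_max = 1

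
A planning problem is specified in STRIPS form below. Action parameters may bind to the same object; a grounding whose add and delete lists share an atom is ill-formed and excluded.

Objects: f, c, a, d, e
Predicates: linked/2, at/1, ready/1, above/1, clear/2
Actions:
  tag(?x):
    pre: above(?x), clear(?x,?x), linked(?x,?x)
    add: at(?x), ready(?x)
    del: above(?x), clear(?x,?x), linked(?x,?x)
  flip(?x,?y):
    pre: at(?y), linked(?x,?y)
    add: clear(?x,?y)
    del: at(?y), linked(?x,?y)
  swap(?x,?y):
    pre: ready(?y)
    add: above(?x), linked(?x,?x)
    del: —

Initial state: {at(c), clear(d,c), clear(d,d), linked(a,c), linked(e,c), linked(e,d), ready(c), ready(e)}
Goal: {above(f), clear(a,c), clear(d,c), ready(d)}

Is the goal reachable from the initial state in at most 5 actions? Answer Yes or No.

Yes

1. flip(a,c)  →  {clear(a,c), clear(d,c), clear(d,d), linked(e,c), linked(e,d), ready(c), ready(e)}
2. swap(f,c)  →  {above(f), clear(a,c), clear(d,c), clear(d,d), linked(e,c), linked(e,d), linked(f,f), ready(c), ready(e)}
3. swap(d,c)  →  {above(d), above(f), clear(a,c), clear(d,c), clear(d,d), linked(d,d), linked(e,c), linked(e,d), linked(f,f), ready(c), ready(e)}
4. tag(d)  →  {above(f), at(d), clear(a,c), clear(d,c), linked(e,c), linked(e,d), linked(f,f), ready(c), ready(d), ready(e)}
optimal plan length = 4; 4 ≤ 5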